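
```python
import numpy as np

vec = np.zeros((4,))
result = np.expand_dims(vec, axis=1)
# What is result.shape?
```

(4, 1)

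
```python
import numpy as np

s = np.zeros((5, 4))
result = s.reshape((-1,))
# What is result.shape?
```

(20,)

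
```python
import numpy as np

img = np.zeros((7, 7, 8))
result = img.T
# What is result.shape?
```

(8, 7, 7)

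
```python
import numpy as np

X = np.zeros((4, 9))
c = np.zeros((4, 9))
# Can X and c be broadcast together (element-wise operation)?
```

Yes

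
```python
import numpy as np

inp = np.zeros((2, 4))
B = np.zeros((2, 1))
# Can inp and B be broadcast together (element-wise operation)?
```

Yes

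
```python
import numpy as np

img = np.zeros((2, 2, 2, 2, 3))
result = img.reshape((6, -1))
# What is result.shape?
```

(6, 8)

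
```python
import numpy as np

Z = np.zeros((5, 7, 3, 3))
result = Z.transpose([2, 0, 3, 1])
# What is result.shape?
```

(3, 5, 3, 7)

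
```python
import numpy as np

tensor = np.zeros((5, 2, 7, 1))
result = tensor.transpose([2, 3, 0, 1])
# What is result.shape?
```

(7, 1, 5, 2)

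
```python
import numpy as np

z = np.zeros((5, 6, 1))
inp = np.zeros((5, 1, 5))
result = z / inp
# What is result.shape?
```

(5, 6, 5)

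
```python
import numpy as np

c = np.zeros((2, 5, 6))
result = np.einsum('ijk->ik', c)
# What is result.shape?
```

(2, 6)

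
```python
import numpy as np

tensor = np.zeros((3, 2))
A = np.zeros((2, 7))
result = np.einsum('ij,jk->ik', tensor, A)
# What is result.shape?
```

(3, 7)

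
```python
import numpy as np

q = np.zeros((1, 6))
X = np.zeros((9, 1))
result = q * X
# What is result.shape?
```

(9, 6)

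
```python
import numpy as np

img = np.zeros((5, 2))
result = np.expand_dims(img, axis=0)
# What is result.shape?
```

(1, 5, 2)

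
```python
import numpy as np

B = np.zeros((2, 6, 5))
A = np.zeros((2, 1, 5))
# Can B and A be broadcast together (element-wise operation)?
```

Yes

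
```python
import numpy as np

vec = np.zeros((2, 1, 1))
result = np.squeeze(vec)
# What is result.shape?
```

(2,)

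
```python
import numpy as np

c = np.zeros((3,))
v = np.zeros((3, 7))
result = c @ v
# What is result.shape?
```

(7,)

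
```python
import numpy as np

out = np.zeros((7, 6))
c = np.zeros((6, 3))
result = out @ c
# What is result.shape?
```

(7, 3)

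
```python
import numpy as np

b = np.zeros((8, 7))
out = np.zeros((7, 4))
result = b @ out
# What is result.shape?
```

(8, 4)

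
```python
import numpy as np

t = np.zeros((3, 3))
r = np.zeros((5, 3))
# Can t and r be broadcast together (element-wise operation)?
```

No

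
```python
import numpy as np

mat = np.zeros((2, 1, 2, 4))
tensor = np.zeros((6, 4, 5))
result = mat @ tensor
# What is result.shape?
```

(2, 6, 2, 5)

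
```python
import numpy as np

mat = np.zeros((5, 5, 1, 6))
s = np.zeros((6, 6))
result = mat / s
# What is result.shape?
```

(5, 5, 6, 6)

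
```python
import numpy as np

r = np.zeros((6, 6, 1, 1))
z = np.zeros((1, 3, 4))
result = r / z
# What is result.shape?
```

(6, 6, 3, 4)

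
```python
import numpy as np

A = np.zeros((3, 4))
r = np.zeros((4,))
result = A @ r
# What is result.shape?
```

(3,)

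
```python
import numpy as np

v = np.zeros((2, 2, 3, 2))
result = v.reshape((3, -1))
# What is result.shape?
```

(3, 8)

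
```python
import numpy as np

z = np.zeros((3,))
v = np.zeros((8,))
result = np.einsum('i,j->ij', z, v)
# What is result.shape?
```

(3, 8)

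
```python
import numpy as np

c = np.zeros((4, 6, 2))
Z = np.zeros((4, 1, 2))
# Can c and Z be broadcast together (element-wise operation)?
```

Yes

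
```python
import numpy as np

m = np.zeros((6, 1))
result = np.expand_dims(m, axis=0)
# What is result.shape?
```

(1, 6, 1)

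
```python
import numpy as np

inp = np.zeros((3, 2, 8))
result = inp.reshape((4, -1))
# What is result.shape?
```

(4, 12)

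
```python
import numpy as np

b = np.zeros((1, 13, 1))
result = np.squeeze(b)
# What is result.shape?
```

(13,)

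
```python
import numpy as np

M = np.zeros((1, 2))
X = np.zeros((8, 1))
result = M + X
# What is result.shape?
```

(8, 2)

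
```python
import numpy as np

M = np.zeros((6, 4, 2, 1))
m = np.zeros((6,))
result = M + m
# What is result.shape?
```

(6, 4, 2, 6)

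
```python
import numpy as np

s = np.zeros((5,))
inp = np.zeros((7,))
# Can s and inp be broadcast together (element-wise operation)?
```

No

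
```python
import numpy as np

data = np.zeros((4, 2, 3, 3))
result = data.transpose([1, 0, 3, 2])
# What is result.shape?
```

(2, 4, 3, 3)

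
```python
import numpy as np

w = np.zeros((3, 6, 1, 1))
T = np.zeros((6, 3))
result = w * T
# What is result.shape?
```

(3, 6, 6, 3)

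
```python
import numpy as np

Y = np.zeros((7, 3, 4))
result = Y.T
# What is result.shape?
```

(4, 3, 7)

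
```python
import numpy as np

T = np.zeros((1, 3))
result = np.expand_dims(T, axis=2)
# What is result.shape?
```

(1, 3, 1)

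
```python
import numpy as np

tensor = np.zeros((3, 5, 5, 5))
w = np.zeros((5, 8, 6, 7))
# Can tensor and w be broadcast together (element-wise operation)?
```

No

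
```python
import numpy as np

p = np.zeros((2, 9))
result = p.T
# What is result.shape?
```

(9, 2)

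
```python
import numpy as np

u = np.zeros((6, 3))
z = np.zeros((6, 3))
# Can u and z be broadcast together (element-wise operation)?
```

Yes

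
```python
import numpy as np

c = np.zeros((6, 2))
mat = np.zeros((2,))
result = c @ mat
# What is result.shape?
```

(6,)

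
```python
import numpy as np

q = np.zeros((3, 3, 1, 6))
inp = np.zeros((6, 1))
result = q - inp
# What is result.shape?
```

(3, 3, 6, 6)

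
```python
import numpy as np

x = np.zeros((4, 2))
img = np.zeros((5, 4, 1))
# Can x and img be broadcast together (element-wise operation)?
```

Yes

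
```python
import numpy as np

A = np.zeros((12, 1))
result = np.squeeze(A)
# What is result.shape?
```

(12,)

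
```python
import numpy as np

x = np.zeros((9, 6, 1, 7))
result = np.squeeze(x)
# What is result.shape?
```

(9, 6, 7)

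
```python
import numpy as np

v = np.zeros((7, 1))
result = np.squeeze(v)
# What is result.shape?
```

(7,)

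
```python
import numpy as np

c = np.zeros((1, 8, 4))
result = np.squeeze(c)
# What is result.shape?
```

(8, 4)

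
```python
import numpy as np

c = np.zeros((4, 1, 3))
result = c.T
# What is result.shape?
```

(3, 1, 4)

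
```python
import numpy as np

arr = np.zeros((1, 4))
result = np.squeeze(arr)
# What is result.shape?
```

(4,)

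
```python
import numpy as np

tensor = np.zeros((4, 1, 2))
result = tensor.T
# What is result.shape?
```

(2, 1, 4)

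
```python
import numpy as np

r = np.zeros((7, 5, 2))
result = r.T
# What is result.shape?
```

(2, 5, 7)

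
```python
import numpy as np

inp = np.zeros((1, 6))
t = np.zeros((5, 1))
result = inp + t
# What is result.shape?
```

(5, 6)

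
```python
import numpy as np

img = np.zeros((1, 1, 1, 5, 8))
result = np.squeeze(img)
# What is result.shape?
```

(5, 8)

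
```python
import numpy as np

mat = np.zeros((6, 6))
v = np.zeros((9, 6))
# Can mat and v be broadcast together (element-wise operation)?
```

No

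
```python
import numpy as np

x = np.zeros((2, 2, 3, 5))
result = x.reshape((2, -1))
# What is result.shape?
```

(2, 30)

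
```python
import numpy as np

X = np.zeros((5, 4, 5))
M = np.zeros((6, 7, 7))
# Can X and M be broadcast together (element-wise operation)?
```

No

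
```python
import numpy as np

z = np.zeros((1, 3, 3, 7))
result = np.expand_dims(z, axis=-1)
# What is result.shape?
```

(1, 3, 3, 7, 1)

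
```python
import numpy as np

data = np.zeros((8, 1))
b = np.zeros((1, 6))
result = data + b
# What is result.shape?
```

(8, 6)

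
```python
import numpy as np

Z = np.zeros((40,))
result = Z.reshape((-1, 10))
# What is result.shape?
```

(4, 10)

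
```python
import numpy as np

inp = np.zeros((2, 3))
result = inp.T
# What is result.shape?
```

(3, 2)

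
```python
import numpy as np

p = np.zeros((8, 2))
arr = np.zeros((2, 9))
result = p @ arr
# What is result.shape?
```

(8, 9)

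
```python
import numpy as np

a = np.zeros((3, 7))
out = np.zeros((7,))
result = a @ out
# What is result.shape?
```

(3,)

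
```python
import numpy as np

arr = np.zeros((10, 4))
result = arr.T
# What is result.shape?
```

(4, 10)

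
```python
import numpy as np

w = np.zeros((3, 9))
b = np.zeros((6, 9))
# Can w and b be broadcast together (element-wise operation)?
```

No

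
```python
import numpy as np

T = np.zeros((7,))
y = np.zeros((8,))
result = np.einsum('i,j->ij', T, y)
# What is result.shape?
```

(7, 8)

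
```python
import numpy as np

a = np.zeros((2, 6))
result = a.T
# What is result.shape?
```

(6, 2)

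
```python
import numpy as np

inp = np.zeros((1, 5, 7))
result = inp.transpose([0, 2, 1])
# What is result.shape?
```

(1, 7, 5)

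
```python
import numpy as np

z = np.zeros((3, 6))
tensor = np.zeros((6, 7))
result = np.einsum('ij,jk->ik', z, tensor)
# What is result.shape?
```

(3, 7)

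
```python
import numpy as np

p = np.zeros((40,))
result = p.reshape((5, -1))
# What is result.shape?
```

(5, 8)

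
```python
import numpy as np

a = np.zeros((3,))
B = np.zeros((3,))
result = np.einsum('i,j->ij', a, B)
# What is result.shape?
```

(3, 3)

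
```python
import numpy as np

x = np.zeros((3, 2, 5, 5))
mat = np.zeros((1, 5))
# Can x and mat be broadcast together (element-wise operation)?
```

Yes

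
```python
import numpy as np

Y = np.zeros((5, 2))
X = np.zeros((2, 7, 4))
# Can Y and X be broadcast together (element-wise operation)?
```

No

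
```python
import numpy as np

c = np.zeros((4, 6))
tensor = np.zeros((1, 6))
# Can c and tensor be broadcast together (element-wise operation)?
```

Yes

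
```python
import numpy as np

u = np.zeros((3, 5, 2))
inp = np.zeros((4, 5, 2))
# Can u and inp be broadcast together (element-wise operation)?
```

No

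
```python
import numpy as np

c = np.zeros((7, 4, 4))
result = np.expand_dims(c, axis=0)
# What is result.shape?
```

(1, 7, 4, 4)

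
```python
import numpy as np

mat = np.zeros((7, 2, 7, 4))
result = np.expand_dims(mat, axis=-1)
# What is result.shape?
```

(7, 2, 7, 4, 1)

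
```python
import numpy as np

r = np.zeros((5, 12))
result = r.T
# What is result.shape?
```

(12, 5)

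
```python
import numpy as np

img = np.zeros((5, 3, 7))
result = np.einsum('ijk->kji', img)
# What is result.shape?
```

(7, 3, 5)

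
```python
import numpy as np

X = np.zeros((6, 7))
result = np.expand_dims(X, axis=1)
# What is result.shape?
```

(6, 1, 7)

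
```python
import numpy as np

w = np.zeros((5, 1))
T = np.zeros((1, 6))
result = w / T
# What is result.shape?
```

(5, 6)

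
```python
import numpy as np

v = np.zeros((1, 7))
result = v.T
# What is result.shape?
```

(7, 1)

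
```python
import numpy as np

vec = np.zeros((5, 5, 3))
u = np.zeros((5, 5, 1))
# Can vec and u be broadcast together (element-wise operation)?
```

Yes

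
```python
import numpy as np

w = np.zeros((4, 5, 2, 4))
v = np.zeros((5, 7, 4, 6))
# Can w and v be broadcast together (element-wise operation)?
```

No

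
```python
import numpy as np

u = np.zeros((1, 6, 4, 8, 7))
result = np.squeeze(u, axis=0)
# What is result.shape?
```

(6, 4, 8, 7)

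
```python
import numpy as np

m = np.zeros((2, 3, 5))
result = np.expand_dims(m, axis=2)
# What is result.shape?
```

(2, 3, 1, 5)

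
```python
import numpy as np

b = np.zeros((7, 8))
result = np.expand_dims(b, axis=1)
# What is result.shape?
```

(7, 1, 8)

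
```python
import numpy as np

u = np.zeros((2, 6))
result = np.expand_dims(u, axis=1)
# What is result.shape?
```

(2, 1, 6)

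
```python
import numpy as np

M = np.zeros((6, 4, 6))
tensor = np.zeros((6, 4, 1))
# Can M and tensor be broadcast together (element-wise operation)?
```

Yes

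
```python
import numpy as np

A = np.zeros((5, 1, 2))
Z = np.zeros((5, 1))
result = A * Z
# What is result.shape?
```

(5, 5, 2)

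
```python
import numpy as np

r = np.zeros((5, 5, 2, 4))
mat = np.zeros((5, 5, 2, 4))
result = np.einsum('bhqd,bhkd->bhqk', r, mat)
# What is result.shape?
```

(5, 5, 2, 2)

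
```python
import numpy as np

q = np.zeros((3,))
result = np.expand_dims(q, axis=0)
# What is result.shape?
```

(1, 3)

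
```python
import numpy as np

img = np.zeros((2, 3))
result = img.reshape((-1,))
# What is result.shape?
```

(6,)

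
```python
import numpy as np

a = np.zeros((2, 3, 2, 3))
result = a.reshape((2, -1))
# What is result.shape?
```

(2, 18)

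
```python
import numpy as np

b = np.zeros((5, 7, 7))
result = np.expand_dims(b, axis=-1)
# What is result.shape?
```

(5, 7, 7, 1)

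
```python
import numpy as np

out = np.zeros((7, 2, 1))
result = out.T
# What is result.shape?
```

(1, 2, 7)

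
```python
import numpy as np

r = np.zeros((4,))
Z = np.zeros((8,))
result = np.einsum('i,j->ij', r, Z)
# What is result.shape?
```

(4, 8)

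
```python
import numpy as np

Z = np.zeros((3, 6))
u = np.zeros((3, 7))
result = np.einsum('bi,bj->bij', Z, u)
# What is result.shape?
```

(3, 6, 7)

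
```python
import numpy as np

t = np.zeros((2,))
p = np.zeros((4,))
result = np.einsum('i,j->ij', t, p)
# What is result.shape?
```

(2, 4)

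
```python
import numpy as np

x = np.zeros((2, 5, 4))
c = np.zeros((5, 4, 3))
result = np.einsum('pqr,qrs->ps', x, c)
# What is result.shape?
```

(2, 3)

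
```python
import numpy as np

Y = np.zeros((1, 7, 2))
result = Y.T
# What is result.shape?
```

(2, 7, 1)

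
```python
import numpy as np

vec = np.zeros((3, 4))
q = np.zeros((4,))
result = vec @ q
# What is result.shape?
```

(3,)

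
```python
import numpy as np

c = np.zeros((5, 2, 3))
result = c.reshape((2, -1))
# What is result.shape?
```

(2, 15)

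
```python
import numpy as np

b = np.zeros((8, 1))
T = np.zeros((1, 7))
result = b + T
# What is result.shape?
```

(8, 7)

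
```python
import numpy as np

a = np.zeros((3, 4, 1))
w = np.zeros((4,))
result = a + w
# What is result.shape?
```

(3, 4, 4)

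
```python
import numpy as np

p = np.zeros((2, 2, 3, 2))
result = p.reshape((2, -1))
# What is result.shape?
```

(2, 12)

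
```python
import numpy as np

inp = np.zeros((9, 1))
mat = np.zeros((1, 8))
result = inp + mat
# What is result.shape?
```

(9, 8)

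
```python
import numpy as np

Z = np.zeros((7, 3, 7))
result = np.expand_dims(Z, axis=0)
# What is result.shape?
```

(1, 7, 3, 7)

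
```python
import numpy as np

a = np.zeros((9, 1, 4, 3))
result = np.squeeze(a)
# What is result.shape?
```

(9, 4, 3)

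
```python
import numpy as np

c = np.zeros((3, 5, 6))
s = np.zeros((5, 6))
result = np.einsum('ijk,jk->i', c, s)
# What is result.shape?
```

(3,)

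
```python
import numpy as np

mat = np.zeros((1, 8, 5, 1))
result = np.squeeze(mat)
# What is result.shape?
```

(8, 5)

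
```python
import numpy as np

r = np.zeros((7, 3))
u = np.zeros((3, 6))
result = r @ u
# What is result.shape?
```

(7, 6)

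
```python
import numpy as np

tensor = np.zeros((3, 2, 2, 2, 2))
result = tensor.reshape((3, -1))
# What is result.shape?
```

(3, 16)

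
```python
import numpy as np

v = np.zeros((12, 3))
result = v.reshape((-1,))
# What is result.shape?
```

(36,)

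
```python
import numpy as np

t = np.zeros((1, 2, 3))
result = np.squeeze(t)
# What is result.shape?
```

(2, 3)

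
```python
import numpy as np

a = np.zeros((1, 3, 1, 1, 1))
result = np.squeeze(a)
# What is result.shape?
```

(3,)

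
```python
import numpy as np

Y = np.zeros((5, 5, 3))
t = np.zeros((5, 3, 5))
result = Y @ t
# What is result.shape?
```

(5, 5, 5)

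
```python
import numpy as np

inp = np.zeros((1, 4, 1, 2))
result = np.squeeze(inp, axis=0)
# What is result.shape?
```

(4, 1, 2)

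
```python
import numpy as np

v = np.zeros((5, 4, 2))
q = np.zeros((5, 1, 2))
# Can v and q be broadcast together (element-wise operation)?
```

Yes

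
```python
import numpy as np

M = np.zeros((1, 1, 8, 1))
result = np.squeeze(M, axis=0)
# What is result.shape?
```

(1, 8, 1)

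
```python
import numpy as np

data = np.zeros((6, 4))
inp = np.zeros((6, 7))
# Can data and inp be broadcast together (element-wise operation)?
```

No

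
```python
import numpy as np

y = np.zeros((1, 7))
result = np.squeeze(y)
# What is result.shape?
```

(7,)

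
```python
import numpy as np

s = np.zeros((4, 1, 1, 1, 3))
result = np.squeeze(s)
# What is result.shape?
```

(4, 3)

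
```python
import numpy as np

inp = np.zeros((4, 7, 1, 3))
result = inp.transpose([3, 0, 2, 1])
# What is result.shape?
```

(3, 4, 1, 7)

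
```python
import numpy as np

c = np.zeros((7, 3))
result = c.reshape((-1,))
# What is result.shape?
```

(21,)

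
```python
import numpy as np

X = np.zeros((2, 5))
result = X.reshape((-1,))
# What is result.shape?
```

(10,)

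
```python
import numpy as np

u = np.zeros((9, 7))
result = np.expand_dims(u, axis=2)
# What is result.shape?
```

(9, 7, 1)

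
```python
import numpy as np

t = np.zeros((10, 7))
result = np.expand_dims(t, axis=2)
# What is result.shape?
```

(10, 7, 1)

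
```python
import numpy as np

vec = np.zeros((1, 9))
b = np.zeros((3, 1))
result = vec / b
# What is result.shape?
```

(3, 9)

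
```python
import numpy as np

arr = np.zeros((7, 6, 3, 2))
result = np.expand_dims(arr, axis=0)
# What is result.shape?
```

(1, 7, 6, 3, 2)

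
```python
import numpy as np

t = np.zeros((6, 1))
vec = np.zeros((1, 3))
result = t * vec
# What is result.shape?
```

(6, 3)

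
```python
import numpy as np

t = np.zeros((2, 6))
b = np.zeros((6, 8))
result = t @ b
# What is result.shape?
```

(2, 8)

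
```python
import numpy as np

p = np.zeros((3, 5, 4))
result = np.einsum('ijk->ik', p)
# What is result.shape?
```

(3, 4)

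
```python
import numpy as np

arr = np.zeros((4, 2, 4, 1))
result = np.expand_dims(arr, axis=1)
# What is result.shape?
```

(4, 1, 2, 4, 1)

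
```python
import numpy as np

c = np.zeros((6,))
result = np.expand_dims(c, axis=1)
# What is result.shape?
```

(6, 1)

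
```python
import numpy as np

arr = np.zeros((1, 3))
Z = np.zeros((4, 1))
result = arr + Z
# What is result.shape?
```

(4, 3)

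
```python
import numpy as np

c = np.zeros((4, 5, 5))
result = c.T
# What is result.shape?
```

(5, 5, 4)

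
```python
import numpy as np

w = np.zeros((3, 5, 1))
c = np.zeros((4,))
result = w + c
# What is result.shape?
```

(3, 5, 4)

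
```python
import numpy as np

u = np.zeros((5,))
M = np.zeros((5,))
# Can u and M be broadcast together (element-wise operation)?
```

Yes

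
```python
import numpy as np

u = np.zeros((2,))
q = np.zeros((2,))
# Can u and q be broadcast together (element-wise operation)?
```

Yes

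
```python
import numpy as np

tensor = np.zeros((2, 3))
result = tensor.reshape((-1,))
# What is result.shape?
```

(6,)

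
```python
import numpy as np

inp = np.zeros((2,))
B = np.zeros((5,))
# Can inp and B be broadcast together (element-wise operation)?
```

No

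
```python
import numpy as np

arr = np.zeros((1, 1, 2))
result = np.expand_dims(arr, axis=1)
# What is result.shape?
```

(1, 1, 1, 2)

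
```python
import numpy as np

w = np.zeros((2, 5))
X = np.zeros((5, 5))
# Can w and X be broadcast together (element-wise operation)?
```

No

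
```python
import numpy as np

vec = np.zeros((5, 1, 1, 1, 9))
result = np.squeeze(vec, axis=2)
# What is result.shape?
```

(5, 1, 1, 9)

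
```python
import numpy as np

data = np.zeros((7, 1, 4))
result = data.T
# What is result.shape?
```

(4, 1, 7)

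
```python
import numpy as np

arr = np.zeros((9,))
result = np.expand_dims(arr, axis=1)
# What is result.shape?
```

(9, 1)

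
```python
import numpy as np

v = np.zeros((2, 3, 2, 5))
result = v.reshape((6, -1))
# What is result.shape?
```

(6, 10)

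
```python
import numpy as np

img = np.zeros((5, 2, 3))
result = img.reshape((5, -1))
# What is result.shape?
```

(5, 6)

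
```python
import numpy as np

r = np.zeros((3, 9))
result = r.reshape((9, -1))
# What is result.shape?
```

(9, 3)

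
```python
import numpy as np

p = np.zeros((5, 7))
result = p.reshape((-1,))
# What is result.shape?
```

(35,)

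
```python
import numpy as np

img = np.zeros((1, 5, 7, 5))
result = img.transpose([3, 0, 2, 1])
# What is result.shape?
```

(5, 1, 7, 5)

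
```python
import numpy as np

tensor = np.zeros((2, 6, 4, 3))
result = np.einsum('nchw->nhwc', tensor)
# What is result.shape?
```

(2, 4, 3, 6)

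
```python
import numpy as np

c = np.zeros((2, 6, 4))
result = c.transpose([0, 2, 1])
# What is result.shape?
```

(2, 4, 6)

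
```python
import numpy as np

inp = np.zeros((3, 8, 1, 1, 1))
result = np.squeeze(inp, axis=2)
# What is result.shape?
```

(3, 8, 1, 1)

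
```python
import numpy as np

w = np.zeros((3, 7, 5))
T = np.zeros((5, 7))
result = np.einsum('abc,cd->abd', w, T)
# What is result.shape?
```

(3, 7, 7)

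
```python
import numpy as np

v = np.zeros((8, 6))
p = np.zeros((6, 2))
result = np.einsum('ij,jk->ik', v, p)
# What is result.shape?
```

(8, 2)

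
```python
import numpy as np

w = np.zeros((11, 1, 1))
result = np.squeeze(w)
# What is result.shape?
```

(11,)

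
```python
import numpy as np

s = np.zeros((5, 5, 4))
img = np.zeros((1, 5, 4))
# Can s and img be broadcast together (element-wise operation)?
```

Yes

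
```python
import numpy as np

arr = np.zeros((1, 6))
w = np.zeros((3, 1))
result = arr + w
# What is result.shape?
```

(3, 6)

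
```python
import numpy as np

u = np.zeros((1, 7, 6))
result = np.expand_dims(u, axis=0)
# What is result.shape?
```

(1, 1, 7, 6)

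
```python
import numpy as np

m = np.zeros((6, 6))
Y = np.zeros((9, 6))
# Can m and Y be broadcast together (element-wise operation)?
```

No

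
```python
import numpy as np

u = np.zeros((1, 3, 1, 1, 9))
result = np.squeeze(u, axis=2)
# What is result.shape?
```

(1, 3, 1, 9)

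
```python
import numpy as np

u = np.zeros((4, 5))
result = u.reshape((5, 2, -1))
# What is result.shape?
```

(5, 2, 2)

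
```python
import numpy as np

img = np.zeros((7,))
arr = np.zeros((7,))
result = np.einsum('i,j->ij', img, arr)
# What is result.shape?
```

(7, 7)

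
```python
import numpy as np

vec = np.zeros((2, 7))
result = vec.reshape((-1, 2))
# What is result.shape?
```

(7, 2)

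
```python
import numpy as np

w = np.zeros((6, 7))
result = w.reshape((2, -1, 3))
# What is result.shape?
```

(2, 7, 3)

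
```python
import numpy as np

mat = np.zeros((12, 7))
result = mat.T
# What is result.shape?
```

(7, 12)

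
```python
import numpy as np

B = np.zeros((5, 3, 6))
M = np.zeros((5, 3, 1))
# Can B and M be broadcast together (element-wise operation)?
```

Yes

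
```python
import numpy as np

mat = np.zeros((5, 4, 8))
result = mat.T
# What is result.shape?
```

(8, 4, 5)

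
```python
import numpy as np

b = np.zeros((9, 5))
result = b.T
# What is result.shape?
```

(5, 9)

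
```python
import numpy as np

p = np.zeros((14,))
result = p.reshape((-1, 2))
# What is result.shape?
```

(7, 2)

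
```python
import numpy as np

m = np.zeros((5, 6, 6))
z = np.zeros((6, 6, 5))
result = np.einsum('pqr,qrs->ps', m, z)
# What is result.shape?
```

(5, 5)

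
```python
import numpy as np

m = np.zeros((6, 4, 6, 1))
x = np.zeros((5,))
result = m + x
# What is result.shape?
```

(6, 4, 6, 5)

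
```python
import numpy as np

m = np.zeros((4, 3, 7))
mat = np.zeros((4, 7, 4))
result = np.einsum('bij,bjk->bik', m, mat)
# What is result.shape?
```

(4, 3, 4)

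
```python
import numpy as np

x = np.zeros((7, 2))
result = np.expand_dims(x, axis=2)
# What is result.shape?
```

(7, 2, 1)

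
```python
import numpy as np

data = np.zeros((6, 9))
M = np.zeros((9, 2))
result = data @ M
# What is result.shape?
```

(6, 2)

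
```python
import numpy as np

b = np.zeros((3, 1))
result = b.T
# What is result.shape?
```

(1, 3)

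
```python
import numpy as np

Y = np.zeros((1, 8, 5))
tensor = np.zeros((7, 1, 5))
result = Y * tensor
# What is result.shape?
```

(7, 8, 5)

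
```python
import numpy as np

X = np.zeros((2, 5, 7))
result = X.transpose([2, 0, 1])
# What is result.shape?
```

(7, 2, 5)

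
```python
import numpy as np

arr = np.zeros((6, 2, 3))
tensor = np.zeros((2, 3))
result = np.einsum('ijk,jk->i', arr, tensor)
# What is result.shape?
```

(6,)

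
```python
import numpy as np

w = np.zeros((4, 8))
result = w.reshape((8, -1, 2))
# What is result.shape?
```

(8, 2, 2)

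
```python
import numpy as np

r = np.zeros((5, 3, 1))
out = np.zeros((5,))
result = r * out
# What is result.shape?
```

(5, 3, 5)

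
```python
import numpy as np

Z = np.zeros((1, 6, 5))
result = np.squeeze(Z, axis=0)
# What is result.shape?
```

(6, 5)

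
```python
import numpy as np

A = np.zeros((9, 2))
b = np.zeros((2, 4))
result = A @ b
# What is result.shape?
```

(9, 4)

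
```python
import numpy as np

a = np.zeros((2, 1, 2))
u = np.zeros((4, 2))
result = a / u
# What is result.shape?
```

(2, 4, 2)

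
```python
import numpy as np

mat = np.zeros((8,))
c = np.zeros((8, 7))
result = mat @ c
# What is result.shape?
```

(7,)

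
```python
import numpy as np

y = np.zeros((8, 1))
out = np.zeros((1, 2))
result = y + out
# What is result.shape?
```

(8, 2)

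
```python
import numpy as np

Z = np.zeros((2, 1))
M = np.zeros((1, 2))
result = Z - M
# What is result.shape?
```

(2, 2)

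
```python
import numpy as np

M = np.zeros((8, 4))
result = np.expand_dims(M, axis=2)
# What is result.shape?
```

(8, 4, 1)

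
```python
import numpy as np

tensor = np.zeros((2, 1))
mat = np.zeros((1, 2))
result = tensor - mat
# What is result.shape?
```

(2, 2)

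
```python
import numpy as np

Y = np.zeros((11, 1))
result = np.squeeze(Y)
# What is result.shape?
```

(11,)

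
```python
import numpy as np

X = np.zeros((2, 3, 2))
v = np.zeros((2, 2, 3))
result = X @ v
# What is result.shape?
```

(2, 3, 3)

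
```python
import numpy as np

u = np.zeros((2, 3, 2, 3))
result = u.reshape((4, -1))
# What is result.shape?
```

(4, 9)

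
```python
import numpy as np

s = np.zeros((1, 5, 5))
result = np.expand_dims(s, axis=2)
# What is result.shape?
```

(1, 5, 1, 5)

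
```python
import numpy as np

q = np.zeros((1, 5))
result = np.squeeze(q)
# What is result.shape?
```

(5,)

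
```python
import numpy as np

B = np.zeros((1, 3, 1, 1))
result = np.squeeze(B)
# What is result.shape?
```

(3,)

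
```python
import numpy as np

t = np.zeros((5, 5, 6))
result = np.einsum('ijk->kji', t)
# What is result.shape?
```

(6, 5, 5)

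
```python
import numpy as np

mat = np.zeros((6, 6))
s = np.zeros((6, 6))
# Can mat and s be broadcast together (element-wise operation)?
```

Yes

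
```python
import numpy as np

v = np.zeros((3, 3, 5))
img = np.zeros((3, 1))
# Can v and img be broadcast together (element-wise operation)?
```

Yes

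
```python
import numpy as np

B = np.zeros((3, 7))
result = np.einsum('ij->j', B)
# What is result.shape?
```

(7,)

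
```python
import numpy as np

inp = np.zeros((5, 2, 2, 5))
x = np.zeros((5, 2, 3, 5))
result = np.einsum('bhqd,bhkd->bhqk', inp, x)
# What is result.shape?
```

(5, 2, 2, 3)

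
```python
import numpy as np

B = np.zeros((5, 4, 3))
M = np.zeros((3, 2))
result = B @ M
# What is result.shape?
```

(5, 4, 2)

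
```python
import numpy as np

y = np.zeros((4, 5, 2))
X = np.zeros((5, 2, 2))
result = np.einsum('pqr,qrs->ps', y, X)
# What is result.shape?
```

(4, 2)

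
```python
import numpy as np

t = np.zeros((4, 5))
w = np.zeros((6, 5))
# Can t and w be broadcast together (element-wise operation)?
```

No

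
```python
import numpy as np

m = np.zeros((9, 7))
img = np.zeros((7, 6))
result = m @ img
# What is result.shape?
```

(9, 6)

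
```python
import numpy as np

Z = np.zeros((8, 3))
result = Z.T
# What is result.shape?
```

(3, 8)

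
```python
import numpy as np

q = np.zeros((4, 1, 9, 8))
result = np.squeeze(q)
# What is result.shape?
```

(4, 9, 8)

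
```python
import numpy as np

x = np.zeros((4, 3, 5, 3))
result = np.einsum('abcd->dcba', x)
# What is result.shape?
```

(3, 5, 3, 4)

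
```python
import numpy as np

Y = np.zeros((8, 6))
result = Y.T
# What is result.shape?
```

(6, 8)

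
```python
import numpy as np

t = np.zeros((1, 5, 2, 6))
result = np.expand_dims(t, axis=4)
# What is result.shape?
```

(1, 5, 2, 6, 1)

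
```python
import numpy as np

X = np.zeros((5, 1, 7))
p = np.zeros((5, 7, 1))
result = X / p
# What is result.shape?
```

(5, 7, 7)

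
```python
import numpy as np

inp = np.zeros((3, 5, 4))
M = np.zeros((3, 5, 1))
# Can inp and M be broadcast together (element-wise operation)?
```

Yes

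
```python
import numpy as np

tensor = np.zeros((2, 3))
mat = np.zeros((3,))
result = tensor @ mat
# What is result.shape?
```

(2,)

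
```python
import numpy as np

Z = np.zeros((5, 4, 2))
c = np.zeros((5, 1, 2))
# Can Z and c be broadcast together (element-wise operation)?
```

Yes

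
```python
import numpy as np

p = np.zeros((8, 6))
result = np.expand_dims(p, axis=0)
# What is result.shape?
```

(1, 8, 6)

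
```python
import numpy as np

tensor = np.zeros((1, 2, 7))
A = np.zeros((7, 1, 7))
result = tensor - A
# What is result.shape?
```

(7, 2, 7)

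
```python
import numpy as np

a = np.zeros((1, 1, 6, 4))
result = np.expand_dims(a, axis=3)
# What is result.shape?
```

(1, 1, 6, 1, 4)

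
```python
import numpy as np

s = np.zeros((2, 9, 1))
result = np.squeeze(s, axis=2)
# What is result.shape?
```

(2, 9)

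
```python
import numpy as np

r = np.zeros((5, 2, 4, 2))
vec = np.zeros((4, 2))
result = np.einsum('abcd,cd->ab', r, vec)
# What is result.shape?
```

(5, 2)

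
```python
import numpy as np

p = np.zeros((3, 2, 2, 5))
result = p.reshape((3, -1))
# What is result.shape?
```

(3, 20)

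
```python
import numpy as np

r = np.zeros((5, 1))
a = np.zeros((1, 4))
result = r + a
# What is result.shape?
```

(5, 4)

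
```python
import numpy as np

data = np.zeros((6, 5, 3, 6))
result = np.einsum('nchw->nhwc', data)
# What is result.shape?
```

(6, 3, 6, 5)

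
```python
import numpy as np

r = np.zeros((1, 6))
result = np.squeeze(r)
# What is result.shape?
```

(6,)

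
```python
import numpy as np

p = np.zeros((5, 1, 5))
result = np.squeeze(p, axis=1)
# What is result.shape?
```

(5, 5)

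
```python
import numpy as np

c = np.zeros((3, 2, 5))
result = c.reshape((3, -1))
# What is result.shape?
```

(3, 10)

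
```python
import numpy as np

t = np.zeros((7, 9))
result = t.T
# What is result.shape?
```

(9, 7)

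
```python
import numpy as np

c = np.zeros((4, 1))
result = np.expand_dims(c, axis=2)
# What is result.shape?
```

(4, 1, 1)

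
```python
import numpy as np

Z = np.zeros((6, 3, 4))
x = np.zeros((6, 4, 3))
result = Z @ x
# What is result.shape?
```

(6, 3, 3)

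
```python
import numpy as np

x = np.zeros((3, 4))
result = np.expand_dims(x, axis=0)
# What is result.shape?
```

(1, 3, 4)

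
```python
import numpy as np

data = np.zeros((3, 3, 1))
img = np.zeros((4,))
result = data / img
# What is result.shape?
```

(3, 3, 4)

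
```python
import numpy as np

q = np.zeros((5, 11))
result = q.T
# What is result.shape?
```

(11, 5)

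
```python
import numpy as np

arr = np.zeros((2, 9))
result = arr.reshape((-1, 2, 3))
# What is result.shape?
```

(3, 2, 3)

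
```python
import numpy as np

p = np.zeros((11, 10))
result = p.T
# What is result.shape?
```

(10, 11)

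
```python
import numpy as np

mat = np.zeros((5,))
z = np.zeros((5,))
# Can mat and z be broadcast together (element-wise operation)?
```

Yes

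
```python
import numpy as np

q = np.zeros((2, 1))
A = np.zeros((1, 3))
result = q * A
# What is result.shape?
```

(2, 3)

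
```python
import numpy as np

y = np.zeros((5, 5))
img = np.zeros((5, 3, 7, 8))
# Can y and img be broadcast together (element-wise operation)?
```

No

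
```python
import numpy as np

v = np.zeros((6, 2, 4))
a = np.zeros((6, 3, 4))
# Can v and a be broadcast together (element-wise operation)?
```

No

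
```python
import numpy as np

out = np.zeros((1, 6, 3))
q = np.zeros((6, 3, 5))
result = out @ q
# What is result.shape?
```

(6, 6, 5)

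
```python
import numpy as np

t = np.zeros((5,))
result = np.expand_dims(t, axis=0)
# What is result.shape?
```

(1, 5)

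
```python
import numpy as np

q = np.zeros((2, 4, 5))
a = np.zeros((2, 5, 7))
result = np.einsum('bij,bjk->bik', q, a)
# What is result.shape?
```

(2, 4, 7)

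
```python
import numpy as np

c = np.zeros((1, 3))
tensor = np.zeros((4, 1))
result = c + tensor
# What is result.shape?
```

(4, 3)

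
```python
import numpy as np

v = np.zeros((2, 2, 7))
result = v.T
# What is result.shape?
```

(7, 2, 2)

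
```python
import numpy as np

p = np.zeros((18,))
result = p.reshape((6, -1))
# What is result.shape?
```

(6, 3)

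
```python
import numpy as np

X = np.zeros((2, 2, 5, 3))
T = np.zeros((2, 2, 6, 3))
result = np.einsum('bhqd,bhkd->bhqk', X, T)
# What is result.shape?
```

(2, 2, 5, 6)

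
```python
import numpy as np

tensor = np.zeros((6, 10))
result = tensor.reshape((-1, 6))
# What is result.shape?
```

(10, 6)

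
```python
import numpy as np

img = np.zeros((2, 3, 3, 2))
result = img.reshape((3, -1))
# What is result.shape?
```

(3, 12)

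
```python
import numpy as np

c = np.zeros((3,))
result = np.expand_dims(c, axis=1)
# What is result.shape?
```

(3, 1)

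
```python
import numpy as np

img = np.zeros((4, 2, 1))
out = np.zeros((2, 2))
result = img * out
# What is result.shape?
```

(4, 2, 2)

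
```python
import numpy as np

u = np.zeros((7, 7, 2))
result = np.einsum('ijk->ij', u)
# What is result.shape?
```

(7, 7)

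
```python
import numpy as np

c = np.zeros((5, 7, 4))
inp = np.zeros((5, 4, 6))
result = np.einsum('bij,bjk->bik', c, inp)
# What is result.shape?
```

(5, 7, 6)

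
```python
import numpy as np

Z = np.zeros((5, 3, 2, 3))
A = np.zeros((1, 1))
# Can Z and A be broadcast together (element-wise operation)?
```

Yes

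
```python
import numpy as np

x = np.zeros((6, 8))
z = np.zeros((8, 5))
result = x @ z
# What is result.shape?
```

(6, 5)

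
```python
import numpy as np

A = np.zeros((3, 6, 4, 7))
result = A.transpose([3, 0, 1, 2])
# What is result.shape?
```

(7, 3, 6, 4)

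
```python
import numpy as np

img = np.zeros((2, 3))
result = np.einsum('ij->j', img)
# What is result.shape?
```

(3,)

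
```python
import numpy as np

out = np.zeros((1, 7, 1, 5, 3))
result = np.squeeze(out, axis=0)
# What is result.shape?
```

(7, 1, 5, 3)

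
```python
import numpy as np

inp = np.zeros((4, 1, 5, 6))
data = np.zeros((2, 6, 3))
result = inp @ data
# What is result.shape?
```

(4, 2, 5, 3)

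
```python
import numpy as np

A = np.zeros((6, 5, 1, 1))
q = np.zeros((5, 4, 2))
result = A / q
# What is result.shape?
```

(6, 5, 4, 2)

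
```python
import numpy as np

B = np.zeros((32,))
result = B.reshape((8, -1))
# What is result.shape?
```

(8, 4)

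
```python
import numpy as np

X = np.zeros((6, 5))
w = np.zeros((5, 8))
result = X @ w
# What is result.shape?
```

(6, 8)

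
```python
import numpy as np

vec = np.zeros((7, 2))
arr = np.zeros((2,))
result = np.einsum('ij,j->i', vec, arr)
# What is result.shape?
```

(7,)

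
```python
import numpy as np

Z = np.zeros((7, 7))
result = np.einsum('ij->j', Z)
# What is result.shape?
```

(7,)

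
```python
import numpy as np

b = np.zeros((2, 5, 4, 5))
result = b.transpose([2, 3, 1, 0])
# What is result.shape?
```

(4, 5, 5, 2)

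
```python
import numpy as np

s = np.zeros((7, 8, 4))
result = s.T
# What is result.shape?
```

(4, 8, 7)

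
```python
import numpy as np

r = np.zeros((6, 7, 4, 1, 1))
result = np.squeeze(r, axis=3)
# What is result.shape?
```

(6, 7, 4, 1)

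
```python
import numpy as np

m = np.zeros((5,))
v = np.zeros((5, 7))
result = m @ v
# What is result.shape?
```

(7,)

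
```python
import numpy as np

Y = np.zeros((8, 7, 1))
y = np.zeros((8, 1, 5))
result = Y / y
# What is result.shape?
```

(8, 7, 5)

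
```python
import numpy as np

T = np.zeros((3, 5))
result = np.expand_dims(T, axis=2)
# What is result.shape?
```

(3, 5, 1)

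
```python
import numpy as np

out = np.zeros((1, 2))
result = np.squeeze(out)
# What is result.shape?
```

(2,)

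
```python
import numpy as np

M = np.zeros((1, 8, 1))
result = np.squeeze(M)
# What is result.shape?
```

(8,)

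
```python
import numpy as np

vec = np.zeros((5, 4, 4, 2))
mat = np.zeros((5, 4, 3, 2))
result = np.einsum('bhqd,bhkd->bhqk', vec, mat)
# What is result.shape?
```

(5, 4, 4, 3)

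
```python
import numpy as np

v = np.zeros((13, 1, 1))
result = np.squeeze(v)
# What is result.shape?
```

(13,)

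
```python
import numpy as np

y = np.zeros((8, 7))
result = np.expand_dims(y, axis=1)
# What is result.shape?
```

(8, 1, 7)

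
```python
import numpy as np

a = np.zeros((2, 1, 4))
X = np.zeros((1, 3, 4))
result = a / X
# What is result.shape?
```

(2, 3, 4)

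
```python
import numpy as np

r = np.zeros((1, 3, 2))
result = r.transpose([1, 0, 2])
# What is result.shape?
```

(3, 1, 2)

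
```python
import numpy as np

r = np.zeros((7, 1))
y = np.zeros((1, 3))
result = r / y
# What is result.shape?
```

(7, 3)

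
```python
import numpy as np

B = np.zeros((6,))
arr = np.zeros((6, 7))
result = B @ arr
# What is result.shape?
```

(7,)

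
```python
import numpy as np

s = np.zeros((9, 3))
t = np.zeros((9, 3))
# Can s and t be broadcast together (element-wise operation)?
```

Yes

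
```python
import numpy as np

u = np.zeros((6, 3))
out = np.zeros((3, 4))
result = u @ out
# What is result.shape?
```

(6, 4)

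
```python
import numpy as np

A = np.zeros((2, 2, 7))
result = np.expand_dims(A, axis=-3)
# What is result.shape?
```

(2, 1, 2, 7)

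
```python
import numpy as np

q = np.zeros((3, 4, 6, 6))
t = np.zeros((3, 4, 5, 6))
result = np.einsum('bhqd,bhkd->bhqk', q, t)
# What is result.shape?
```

(3, 4, 6, 5)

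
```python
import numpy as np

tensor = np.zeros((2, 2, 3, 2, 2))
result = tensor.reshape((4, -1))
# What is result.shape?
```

(4, 12)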